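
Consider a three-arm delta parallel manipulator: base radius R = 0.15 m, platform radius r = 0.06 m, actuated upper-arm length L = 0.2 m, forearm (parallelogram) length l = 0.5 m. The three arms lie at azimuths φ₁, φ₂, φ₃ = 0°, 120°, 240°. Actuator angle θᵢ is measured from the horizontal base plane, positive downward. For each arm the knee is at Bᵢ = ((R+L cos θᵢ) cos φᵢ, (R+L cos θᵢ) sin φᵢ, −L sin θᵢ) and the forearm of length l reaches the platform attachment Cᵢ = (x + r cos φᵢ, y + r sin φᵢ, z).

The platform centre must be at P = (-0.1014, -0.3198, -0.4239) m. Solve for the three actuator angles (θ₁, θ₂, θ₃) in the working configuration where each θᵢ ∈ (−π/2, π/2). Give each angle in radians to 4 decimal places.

θ₁ = 1.0474, θ₂ = 1.3092, θ₃ = -0.3489

arm 1 (φ=0.0°): x'=-0.1014, y'=-0.3198
  e−x'=0.1914;  (l²−L²−(e−x')²−y'²−z²)/2L = -0.2715
  γ=atan2(-0.4239,0.1914)=-1.1467;  ψ=arccos(-0.5837)=2.1941;  θ1=γ+ψ≈1.0474
φ2=120.0° → target in arm frame (-0.2263, 0.2477)
  e−x'=0.3163;  (l²−L²−(e−x')²−y'²−z²)/2L = -0.3277
  θ2 = atan2(B,A) + arccos(C/0.5289) = 1.3092
rotate P by −φ3: (0.3277, 0.0721, -0.4239)
  A=-0.2377, B=-0.4239, C=(l²−L²−A²−y'²−z²)/(2L)=-0.0784
  γ=atan2(-0.4239,-0.2377)=-2.0818;  ψ=arccos(-0.1614)=1.7329;  θ3=γ+ψ≈-0.3489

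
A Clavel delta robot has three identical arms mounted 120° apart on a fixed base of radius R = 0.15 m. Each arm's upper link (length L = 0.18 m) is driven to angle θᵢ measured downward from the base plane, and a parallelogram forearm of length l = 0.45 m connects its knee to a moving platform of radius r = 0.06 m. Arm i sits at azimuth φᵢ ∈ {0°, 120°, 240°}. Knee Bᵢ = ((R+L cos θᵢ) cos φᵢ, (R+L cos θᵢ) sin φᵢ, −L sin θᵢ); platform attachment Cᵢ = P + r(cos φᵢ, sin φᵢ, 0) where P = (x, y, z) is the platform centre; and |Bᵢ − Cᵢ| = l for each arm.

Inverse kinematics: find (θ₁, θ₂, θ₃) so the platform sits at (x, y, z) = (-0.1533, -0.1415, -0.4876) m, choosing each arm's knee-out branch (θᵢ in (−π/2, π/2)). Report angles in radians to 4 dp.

θ₁ = 1.3089, θ₂ = 1.0470, θ₃ = 0.2619

rotate P by −φ1: (-0.1533, -0.1415, -0.4876)
  e−x'=0.2433;  (l²−L²−(e−x')²−y'²−z²)/2L = -0.4080
  θ1 = atan2(B,A) + arccos(C/0.5449) = 1.3089
φ2=120.0° → target in arm frame (-0.0459, 0.2035)
  A=0.1359, B=-0.4876, C=(l²−L²−A²−y'²−z²)/(2L)=-0.3543
  √(A²+B²)=0.5062;  θ2 = -1.2990+2.3460 ≈ 1.0470
arm 3 (φ=240.0°): x'=0.1992, y'=-0.0620
  e−x'=-0.1092;  (l²−L²−(e−x')²−y'²−z²)/2L = -0.2317
  √(A²+B²)=0.4997;  θ3 = -1.7911+2.0530 ≈ 0.2619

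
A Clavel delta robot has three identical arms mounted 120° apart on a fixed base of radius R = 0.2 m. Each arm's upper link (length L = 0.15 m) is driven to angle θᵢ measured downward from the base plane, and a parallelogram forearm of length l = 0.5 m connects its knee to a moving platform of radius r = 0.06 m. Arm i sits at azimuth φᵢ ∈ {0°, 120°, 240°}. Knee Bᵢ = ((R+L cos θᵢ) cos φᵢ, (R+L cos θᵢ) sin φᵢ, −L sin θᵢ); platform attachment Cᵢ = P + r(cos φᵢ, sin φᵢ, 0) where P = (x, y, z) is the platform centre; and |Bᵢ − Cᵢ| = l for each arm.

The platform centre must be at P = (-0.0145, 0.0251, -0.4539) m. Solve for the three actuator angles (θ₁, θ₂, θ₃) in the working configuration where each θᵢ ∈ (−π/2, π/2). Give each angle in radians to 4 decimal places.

rotate P by −φ1: (-0.0145, 0.0251, -0.4539)
  A cos θ + B sin θ = C:  0.1545·cos θ + -0.4539·sin θ = -0.0101
  θ1 = atan2(B,A) + arccos(C/0.4795) = 0.3491
φ2=120.0° → target in arm frame (0.0290, 0.0000)
  A cos θ + B sin θ = C:  0.1110·cos θ + -0.4539·sin θ = 0.0305
  θ2 = atan2(B,A) + arccos(C/0.4673) = 0.1745
φ3=240.0° → target in arm frame (-0.0145, -0.0251)
  e−x'=0.1545;  (l²−L²−(e−x')²−y'²−z²)/2L = -0.0101
  γ=atan2(-0.4539,0.1545)=-1.2427;  ψ=arccos(-0.0210)=1.5918;  θ3=γ+ψ≈0.3491

θ₁ = 0.3491, θ₂ = 0.1745, θ₃ = 0.3491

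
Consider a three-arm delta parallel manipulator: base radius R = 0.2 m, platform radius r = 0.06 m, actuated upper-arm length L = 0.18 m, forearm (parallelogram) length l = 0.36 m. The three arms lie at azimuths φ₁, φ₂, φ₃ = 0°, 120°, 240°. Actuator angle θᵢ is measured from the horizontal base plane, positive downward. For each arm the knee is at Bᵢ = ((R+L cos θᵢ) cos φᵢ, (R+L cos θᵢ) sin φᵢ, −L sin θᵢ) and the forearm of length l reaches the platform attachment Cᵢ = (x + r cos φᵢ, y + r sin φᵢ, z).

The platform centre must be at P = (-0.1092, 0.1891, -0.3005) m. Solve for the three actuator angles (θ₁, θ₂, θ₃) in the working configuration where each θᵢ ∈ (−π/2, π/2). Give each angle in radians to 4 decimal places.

θ₁ = 1.3963, θ₂ = -0.2619, θ₃ = 1.3962

arm 1 (φ=0.0°): x'=-0.1092, y'=0.1891
  e−x'=0.2492;  (l²−L²−(e−x')²−y'²−z²)/2L = -0.2527
  γ=atan2(-0.3005,0.2492)=-0.8785;  ψ=arccos(-0.6472)=2.2747;  θ1=γ+ψ≈1.3963
arm 2 (φ=120.0°): x'=0.2184, y'=0.0000
  e−x'=-0.0784;  (l²−L²−(e−x')²−y'²−z²)/2L = 0.0021
  √(A²+B²)=0.3106;  θ2 = -1.8259+1.5640 ≈ -0.2619
φ3=240.0° → target in arm frame (-0.1092, -0.1891)
  e−x'=0.2492;  (l²−L²−(e−x')²−y'²−z²)/2L = -0.2526
  √(A²+B²)=0.3904;  θ3 = -0.8785+2.2747 ≈ 1.3962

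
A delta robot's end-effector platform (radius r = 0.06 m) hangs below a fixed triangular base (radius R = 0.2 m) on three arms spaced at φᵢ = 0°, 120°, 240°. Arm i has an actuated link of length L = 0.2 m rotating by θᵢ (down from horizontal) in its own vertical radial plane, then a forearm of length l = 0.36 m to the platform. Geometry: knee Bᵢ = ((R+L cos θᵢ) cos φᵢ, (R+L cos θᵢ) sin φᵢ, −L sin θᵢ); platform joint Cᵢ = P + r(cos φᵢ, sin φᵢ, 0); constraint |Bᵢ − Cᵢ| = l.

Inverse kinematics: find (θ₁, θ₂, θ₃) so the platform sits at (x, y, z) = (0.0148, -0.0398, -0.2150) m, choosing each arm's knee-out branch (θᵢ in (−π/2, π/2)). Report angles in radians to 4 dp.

θ₁ = 0.2618, θ₂ = 0.6110, θ₃ = 0.1746

φ1=0.0° → target in arm frame (0.0148, -0.0398)
  A=0.1252, B=-0.2150, C=(l²−L²−A²−y'²−z²)/(2L)=0.0653
  θ1 = atan2(B,A) + arccos(C/0.2488) = 0.2618
φ2=120.0° → target in arm frame (-0.0419, 0.0071)
  e−x'=0.1819;  (l²−L²−(e−x')²−y'²−z²)/2L = 0.0256
  √(A²+B²)=0.2816;  θ2 = -0.8687+1.4797 ≈ 0.6110
arm 3 (φ=240.0°): x'=0.0271, y'=0.0327
  e−x'=0.1129;  (l²−L²−(e−x')²−y'²−z²)/2L = 0.0739
  √(A²+B²)=0.2429;  θ3 = -1.0871+1.2617 ≈ 0.1746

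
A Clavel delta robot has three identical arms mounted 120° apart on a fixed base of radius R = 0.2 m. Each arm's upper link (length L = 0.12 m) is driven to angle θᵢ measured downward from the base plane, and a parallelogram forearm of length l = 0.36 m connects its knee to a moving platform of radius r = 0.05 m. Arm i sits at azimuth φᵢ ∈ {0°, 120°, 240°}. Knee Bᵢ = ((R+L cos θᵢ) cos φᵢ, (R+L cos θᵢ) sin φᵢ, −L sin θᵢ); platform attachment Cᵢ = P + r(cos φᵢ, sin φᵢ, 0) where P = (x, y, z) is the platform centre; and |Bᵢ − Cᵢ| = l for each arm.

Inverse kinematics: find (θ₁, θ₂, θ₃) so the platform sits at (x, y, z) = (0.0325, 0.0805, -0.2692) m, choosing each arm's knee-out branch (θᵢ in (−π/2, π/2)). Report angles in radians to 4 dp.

φ1=0.0° → target in arm frame (0.0325, 0.0805)
  A=0.1175, B=-0.2692, C=(l²−L²−A²−y'²−z²)/(2L)=0.0935
  √(A²+B²)=0.2937;  θ1 = -1.1592+1.2468 ≈ 0.0875
rotate P by −φ2: (0.0535, -0.0684, -0.2692)
  A cos θ + B sin θ = C:  0.0965·cos θ + -0.2692·sin θ = 0.1197
  √(A²+B²)=0.2860;  θ2 = -1.2265+1.1388 ≈ -0.0876
arm 3 (φ=240.0°): x'=-0.0860, y'=-0.0121
  A=0.2360, B=-0.2692, C=(l²−L²−A²−y'²−z²)/(2L)=-0.0546
  √(A²+B²)=0.3580;  θ3 = -0.8511+1.7238 ≈ 0.8727

θ₁ = 0.0875, θ₂ = -0.0876, θ₃ = 0.8727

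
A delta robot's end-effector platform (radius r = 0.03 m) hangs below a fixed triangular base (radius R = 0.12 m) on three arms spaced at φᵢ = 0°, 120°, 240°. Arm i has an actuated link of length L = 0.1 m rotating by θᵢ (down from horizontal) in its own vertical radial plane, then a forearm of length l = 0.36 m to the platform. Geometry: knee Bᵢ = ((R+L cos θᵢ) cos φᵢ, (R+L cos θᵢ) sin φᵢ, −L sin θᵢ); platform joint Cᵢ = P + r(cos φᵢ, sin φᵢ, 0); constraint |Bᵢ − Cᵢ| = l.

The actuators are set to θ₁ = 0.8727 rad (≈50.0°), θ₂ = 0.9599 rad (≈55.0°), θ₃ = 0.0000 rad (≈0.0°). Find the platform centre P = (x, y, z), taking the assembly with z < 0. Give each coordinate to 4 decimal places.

arm 1 at φ=0.0°: ρ1 = 0.1543;  S1 = (0.1543, 0.0000, -0.0766)
S2 = (0.1474·cos120.0°, 0.1474·sin120.0°, -0.0819) = (-0.0737, 0.1276, -0.0819)
S3 = (0.1900·cos240.0°, 0.1900·sin240.0°, 0.0000) = (-0.0950, -0.1645, 0.0000)
|S₂|²−|S₁|² = -0.0012;  |S₃|²−|S₁|² = 0.0064
plane₁₂: -0.4559x+0.2552y+-0.0106z = -0.0012
det = 0.2773;  x = -0.0044+0.1284z,  y = -0.0128+0.2710z
sphere 1 gives Az²+Bz+C=0 with A=1.0899, B=0.1055, C=-0.0984;  B²−4AC=0.4400;  roots -0.3527, 0.2559;  negative root z = -0.3527
x = -0.0497, y = -0.1084

(-0.0497, -0.1084, -0.3527)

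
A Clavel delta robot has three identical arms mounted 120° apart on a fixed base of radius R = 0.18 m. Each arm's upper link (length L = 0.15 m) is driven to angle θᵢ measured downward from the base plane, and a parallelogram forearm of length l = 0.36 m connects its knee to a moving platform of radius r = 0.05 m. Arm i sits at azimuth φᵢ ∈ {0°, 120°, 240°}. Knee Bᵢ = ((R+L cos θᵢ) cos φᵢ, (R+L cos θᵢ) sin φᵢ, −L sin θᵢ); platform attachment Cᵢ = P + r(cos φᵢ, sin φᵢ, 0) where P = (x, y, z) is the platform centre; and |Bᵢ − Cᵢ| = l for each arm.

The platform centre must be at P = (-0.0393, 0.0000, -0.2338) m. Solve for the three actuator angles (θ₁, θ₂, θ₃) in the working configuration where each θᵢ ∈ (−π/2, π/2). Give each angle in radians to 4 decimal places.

θ₁ = 0.3486, θ₂ = -0.0874, θ₃ = -0.0874

φ1=0.0° → target in arm frame (-0.0393, 0.0000)
  A=0.1693, B=-0.2338, C=(l²−L²−A²−y'²−z²)/(2L)=0.0793
  θ1 = atan2(B,A) + arccos(C/0.2887) = 0.3486
rotate P by −φ2: (0.0196, 0.0340, -0.2338)
  e−x'=0.1104;  (l²−L²−(e−x')²−y'²−z²)/2L = 0.1303
  θ2 = atan2(B,A) + arccos(C/0.2585) = -0.0874
rotate P by −φ3: (0.0197, -0.0340, -0.2338)
  e−x'=0.1103;  (l²−L²−(e−x')²−y'²−z²)/2L = 0.1303
  √(A²+B²)=0.2585;  θ3 = -1.1298+1.0424 ≈ -0.0874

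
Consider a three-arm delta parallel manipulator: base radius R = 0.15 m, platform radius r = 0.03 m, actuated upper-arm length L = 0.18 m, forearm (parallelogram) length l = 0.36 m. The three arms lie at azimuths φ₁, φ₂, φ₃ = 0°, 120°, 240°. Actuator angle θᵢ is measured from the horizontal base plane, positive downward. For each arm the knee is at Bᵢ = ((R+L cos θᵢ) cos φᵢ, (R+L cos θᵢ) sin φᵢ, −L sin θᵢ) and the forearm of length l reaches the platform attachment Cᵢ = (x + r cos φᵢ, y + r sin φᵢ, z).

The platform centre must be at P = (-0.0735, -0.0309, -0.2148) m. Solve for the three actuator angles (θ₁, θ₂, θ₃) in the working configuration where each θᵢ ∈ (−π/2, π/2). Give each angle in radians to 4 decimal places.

φ1=0.0° → target in arm frame (-0.0735, -0.0309)
  A cos θ + B sin θ = C:  0.1935·cos θ + -0.2148·sin θ = 0.0352
  θ1 = atan2(B,A) + arccos(C/0.2891) = 0.6113
rotate P by −φ2: (0.0100, 0.0791, -0.2148)
  e−x'=0.1100;  (l²−L²−(e−x')²−y'²−z²)/2L = 0.0908
  γ=atan2(-0.2148,0.1100)=-1.0975;  ψ=arccos(0.3764)=1.1849;  θ2=γ+ψ≈0.0874
arm 3 (φ=240.0°): x'=0.0635, y'=-0.0482
  A=0.0565, B=-0.2148, C=(l²−L²−A²−y'²−z²)/(2L)=0.1265
  θ3 = atan2(B,A) + arccos(C/0.2221) = -0.3489

θ₁ = 0.6113, θ₂ = 0.0874, θ₃ = -0.3489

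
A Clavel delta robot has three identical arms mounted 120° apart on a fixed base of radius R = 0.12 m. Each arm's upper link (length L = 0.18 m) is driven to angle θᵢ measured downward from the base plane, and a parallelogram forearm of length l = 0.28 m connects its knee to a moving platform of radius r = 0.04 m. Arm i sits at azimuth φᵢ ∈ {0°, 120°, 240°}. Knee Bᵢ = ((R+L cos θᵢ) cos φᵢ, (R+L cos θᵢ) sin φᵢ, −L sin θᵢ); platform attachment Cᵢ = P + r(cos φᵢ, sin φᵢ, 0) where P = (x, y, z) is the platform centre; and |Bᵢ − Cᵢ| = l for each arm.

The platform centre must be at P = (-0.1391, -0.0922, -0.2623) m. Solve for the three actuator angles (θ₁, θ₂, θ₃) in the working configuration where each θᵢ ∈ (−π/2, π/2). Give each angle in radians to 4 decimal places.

rotate P by −φ1: (-0.1391, -0.0922, -0.2623)
  A=0.2191, B=-0.2623, C=(l²−L²−A²−y'²−z²)/(2L)=-0.2203
  θ1 = atan2(B,A) + arccos(C/0.3418) = 1.3964
rotate P by −φ2: (-0.0103, 0.1666, -0.2623)
  e−x'=0.0903;  (l²−L²−(e−x')²−y'²−z²)/2L = -0.1631
  √(A²+B²)=0.2774;  θ2 = -1.2393+2.1991 ≈ 0.9598
arm 3 (φ=240.0°): x'=0.1494, y'=-0.0744
  e−x'=-0.0694;  (l²−L²−(e−x')²−y'²−z²)/2L = -0.0921
  √(A²+B²)=0.2713;  θ3 = -1.8294+1.9170 ≈ 0.0876

θ₁ = 1.3964, θ₂ = 0.9598, θ₃ = 0.0876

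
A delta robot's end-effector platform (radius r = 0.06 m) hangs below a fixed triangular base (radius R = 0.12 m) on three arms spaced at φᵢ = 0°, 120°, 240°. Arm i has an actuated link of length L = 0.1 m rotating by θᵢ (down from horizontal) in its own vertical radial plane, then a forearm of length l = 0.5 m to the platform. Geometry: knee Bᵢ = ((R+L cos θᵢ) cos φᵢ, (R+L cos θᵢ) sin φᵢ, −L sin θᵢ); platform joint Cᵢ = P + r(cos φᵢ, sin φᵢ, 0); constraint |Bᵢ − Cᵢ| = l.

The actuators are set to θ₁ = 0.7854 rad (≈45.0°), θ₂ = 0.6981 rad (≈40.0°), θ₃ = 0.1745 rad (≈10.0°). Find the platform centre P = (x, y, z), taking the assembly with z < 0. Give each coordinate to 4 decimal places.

(-0.0759, -0.0966, -0.5157)

arm 1 at φ=0.0°: ρ1 = 0.1307;  O1 = (0.1307, 0.0000, -0.0707)
arm 2 at φ=120.0°: ρ2 = 0.1366;  O2 = (-0.0683, 0.1183, -0.0643)
O3 = (0.1585·cos240.0°, 0.1585·sin240.0°, -0.0174) = (-0.0792, -0.1372, -0.0174)
|O₂|²−|O₁|² = 0.0007;  |O₃|²−|O₁|² = 0.0033
plane₁₂: -0.3980x+0.2366y+0.0129z = 0.0007
det = 0.2086;  x = -0.0047+0.1380z,  y = -0.0049+0.1777z
quadratic in z: (1.0506)z²+(0.1023)z+(-0.2266)=0, √Δ=0.9813 → z ∈ {-0.5157, 0.4183}; z = -0.5157 (taking z<0)
x = -0.0759, y = -0.0966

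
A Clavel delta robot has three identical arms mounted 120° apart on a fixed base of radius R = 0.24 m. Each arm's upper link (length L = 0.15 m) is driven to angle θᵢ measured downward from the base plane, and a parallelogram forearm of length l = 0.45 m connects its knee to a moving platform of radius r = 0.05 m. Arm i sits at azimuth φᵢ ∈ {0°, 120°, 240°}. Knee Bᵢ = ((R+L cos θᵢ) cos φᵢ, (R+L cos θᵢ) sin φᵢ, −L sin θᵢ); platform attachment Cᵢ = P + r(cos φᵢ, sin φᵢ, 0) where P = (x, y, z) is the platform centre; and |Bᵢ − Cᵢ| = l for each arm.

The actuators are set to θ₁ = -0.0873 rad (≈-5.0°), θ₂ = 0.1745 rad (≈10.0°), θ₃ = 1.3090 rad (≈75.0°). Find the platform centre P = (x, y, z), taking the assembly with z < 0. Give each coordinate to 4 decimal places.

arm 1 at φ=0.0°: ρ1 = 0.3394;  O1 = (0.3394, 0.0000, 0.0131)
arm 2 at φ=120.0°: ρ2 = 0.3377;  O2 = (-0.1689, 0.2925, -0.0260)
arm 3 at φ=240.0°: ρ3 = 0.2288;  O3 = (-0.1144, -0.1982, -0.1449)
|O₂|²−|O₁|² = -0.0006;  |O₃|²−|O₁|² = -0.0420
[-1.0166 0.5850 -0.0782]·P = -0.0006;  [-0.9077 -0.3963 -0.3159]·P = -0.0420
det = 0.9339;  x = 0.0266+-0.2311z,  y = 0.0451+-0.2679z
into |P−O₁|² = l²: 1.1252z² + 0.0943z + -0.1024 = 0;  Δ = 0.4699;  z = -0.3465 or 0.2627 → z<0 root = -0.3465
x = 0.1067, y = 0.1379

(0.1067, 0.1379, -0.3465)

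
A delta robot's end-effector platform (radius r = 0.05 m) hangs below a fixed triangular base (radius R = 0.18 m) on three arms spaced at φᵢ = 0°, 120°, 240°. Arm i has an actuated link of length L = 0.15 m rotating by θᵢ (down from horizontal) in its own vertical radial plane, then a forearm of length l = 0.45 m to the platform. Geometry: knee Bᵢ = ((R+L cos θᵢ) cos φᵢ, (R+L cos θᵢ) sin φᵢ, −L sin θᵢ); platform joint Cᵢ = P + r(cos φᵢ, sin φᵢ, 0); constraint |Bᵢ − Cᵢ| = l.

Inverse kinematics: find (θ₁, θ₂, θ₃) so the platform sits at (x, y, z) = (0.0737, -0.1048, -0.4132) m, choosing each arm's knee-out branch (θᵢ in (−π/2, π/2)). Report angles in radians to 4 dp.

φ1=0.0° → target in arm frame (0.0737, -0.1048)
  A=0.0563, B=-0.4132, C=(l²−L²−A²−y'²−z²)/(2L)=-0.0163
  γ=atan2(-0.4132,0.0563)=-1.4354;  ψ=arccos(-0.0391)=1.6099;  θ1=γ+ψ≈0.1745
rotate P by −φ2: (-0.1276, -0.0114, -0.4132)
  e−x'=0.2576;  (l²−L²−(e−x')²−y'²−z²)/2L = -0.1908
  √(A²+B²)=0.4869;  θ2 = -1.0133+1.9733 ≈ 0.9600
φ3=240.0° → target in arm frame (0.0539, 0.1162)
  A=0.0761, B=-0.4132, C=(l²−L²−A²−y'²−z²)/(2L)=-0.0334
  √(A²+B²)=0.4201;  θ3 = -1.3887+1.6505 ≈ 0.2618

θ₁ = 0.1745, θ₂ = 0.9600, θ₃ = 0.2618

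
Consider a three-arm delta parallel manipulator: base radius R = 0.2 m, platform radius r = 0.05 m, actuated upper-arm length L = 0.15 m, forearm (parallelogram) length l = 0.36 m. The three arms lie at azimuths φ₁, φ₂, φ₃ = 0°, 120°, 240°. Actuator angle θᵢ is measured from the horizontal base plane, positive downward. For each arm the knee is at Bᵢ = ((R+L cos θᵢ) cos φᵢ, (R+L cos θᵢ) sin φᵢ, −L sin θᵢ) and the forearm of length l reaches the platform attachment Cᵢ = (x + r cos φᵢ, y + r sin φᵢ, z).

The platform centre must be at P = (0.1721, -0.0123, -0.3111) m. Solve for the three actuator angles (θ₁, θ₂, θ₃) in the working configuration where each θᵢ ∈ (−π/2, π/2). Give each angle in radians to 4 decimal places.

φ1=0.0° → target in arm frame (0.1721, -0.0123)
  A cos θ + B sin θ = C:  -0.0221·cos θ + -0.3111·sin θ = 0.0323
  θ1 = atan2(B,A) + arccos(C/0.3119) = -0.1745
arm 2 (φ=120.0°): x'=-0.0967, y'=-0.1429
  A=0.2467, B=-0.3111, C=(l²−L²−A²−y'²−z²)/(2L)=-0.2365
  γ=atan2(-0.3111,0.2467)=-0.9003;  ψ=arccos(-0.5958)=2.2090;  θ2=γ+ψ≈1.3087
arm 3 (φ=240.0°): x'=-0.0754, y'=0.1552
  e−x'=0.2254;  (l²−L²−(e−x')²−y'²−z²)/2L = -0.2152
  γ=atan2(-0.3111,0.2254)=-0.9438;  ψ=arccos(-0.5603)=2.1655;  θ3=γ+ψ≈1.2217

θ₁ = -0.1745, θ₂ = 1.3087, θ₃ = 1.2217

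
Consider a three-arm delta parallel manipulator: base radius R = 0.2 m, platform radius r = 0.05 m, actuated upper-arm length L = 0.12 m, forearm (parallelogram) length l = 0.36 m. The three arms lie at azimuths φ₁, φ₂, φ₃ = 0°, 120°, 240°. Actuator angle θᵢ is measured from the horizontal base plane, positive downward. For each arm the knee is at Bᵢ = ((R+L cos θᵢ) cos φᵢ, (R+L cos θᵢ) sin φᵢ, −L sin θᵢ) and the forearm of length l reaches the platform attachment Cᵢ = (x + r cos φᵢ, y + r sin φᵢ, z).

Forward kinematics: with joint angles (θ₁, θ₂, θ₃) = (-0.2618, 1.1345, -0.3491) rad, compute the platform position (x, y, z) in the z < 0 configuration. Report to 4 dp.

centre 1 = (0.2659·cos0.0°, 0.2659·sin0.0°, 0.0311) = (0.2659, 0.0000, 0.0311)
arm 2 at φ=120.0°: ρ2 = 0.2007;  centre 2 = (-0.1004, 0.1738, -0.1088)
φ3=240.0°: virtual centre (-0.1314, -0.2276, 0.0410), radius l
eliminate P² terms by subtracting sphere 1 from 2 and 3
[-0.7325 0.3476 -0.2796]·P = -0.0196;  [-0.7946 -0.4551 0.0200]·P = -0.0009
Cramer: x(z) = 0.0151-0.1974z;  y(z) = -0.0244+0.3885z
quadratic in z: (1.1899)z²+(0.0179)z+(-0.0652)=0, √Δ=0.5572 → z ∈ {-0.2417, 0.2266}; z = -0.2417 (taking z<0)
x = 0.0628, y = -0.1182

(0.0628, -0.1182, -0.2417)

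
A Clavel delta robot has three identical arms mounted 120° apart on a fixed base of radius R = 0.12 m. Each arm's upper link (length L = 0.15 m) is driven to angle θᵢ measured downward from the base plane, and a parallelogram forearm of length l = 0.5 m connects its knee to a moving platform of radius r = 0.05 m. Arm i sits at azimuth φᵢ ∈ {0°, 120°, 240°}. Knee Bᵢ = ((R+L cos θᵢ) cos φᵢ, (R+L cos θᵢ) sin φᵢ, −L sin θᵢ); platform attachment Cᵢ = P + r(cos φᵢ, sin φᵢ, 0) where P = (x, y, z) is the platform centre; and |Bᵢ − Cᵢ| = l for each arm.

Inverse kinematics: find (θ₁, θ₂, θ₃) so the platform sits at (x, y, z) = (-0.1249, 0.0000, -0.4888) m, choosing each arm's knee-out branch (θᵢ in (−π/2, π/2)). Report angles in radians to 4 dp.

θ₁ = 0.6978, θ₂ = 0.1742, θ₃ = 0.1742

rotate P by −φ1: (-0.1249, 0.0000, -0.4888)
  A cos θ + B sin θ = C:  0.1949·cos θ + -0.4888·sin θ = -0.1647
  γ=atan2(-0.4888,0.1949)=-1.1914;  ψ=arccos(-0.3130)=1.8891;  θ1=γ+ψ≈0.6978
arm 2 (φ=120.0°): x'=0.0624, y'=0.1082
  A=0.0076, B=-0.4888, C=(l²−L²−A²−y'²−z²)/(2L)=-0.0773
  θ2 = atan2(B,A) + arccos(C/0.4889) = 0.1742
rotate P by −φ3: (0.0625, -0.1082, -0.4888)
  A=0.0075, B=-0.4888, C=(l²−L²−A²−y'²−z²)/(2L)=-0.0773
  γ=atan2(-0.4888,0.0075)=-1.5554;  ψ=arccos(-0.1581)=1.7295;  θ3=γ+ψ≈0.1742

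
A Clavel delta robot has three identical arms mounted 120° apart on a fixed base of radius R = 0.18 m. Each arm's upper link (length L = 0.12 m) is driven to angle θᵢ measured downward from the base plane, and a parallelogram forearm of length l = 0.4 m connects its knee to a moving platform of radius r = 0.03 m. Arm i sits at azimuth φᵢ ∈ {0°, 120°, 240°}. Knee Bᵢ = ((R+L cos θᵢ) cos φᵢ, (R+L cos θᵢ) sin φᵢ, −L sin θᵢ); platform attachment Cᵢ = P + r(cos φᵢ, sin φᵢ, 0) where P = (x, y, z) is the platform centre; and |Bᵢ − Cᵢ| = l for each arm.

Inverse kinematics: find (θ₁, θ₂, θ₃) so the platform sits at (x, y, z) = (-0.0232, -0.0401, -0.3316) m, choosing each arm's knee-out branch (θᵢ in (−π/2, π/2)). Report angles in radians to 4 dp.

φ1=0.0° → target in arm frame (-0.0232, -0.0401)
  A=0.1732, B=-0.3316, C=(l²−L²−A²−y'²−z²)/(2L)=0.0168
  θ1 = atan2(B,A) + arccos(C/0.3741) = 0.4364
φ2=120.0° → target in arm frame (-0.0231, 0.0401)
  e−x'=0.1731;  (l²−L²−(e−x')²−y'²−z²)/2L = 0.0169
  θ2 = atan2(B,A) + arccos(C/0.3741) = 0.4360
arm 3 (φ=240.0°): x'=0.0463, y'=0.0000
  A cos θ + B sin θ = C:  0.1037·cos θ + -0.3316·sin θ = 0.1037
  √(A²+B²)=0.3474;  θ3 = -1.2678+1.2676 ≈ -0.0002

θ₁ = 0.4364, θ₂ = 0.4360, θ₃ = -0.0002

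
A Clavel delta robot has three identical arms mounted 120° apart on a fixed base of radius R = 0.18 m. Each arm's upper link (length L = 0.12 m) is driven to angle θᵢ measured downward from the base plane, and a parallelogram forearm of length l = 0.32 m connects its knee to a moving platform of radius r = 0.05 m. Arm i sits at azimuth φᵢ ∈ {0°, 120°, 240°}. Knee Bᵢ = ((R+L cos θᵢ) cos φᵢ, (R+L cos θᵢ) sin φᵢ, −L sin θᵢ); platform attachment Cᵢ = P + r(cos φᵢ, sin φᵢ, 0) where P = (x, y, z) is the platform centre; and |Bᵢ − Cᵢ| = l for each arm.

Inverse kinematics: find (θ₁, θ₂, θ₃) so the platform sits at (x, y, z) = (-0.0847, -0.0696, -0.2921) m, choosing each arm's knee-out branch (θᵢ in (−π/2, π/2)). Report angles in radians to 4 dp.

arm 1 (φ=0.0°): x'=-0.0847, y'=-0.0696
  A=0.2147, B=-0.2921, C=(l²−L²−A²−y'²−z²)/(2L)=-0.2011
  θ1 = atan2(B,A) + arccos(C/0.3625) = 1.2219
φ2=120.0° → target in arm frame (-0.0179, 0.1082)
  e−x'=0.1479;  (l²−L²−(e−x')²−y'²−z²)/2L = -0.1288
  θ2 = atan2(B,A) + arccos(C/0.3274) = 0.8729
rotate P by −φ3: (0.1026, -0.0386, -0.2921)
  A cos θ + B sin θ = C:  0.0274·cos θ + -0.2921·sin θ = 0.0018
  θ3 = atan2(B,A) + arccos(C/0.2934) = 0.0872

θ₁ = 1.2219, θ₂ = 0.8729, θ₃ = 0.0872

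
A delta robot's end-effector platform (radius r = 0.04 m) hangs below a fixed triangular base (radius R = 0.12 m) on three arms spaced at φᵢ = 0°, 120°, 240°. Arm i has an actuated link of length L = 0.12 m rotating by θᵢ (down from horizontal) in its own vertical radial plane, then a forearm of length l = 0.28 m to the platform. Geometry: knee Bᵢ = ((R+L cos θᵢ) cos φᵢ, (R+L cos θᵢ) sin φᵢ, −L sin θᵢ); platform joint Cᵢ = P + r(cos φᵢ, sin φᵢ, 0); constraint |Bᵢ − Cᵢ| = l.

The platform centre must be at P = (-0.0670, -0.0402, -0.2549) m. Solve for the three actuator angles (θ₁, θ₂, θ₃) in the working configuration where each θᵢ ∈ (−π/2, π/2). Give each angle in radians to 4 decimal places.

arm 1 (φ=0.0°): x'=-0.0670, y'=-0.0402
  A=0.1470, B=-0.2549, C=(l²−L²−A²−y'²−z²)/(2L)=-0.1008
  √(A²+B²)=0.2942;  θ1 = -1.0477+1.9205 ≈ 0.8729
rotate P by −φ2: (-0.0013, 0.0781, -0.2549)
  e−x'=0.0813;  (l²−L²−(e−x')²−y'²−z²)/2L = -0.0570
  γ=atan2(-0.2549,0.0813)=-1.2620;  ψ=arccos(-0.2132)=1.7856;  θ2=γ+ψ≈0.5236
φ3=240.0° → target in arm frame (0.0683, -0.0379)
  e−x'=0.0117;  (l²−L²−(e−x')²−y'²−z²)/2L = -0.0106
  √(A²+B²)=0.2552;  θ3 = -1.5250+1.6124 ≈ 0.0874

θ₁ = 0.8729, θ₂ = 0.5236, θ₃ = 0.0874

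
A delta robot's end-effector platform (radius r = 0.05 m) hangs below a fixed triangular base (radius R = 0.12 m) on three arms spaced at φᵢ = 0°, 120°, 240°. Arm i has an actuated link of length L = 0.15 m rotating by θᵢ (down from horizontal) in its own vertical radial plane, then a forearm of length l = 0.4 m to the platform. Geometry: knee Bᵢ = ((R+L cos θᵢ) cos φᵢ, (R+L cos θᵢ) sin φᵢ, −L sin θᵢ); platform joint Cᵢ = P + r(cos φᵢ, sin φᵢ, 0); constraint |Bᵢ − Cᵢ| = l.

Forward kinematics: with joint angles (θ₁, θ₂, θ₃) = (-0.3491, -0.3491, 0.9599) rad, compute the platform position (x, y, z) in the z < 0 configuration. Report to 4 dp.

(0.1038, 0.1798, -0.2896)

φ1=0.0°: virtual centre (0.2110, 0.0000, 0.0513), radius l
centre 2 = (0.2110·cos120.0°, 0.2110·sin120.0°, 0.0513) = (-0.1055, 0.1827, 0.0513)
centre 3 = (0.1560·cos240.0°, 0.1560·sin240.0°, -0.1229) = (-0.0780, -0.1351, -0.1229)
subtract pairs → two planes through P
plane₁₂: -0.6329x+0.3654y+0.0000z = 0.0000
Cramer: x(z) = 0.0073-0.3330z;  y(z) = 0.0127-0.5768z
quadratic in z: (1.4436)z²+(0.0183)z+(-0.1158)=0, √Δ=0.8178 → z ∈ {-0.2896, 0.2769}; z = -0.2896 (taking z<0)
x = 0.1038, y = 0.1798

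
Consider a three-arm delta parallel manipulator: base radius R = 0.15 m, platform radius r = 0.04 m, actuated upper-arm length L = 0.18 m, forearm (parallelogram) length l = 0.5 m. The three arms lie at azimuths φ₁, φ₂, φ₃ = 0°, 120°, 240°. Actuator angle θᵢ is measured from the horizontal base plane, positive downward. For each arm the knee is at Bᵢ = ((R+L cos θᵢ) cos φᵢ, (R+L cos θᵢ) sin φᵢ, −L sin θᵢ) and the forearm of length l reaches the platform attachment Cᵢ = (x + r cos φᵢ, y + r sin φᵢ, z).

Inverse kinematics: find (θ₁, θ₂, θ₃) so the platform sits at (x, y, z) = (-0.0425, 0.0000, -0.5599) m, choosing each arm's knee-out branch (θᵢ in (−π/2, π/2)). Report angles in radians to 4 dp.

θ₁ = 0.8728, θ₂ = 0.6983, θ₃ = 0.6983

rotate P by −φ1: (-0.0425, 0.0000, -0.5599)
  A=0.1525, B=-0.5599, C=(l²−L²−A²−y'²−z²)/(2L)=-0.3310
  θ1 = atan2(B,A) + arccos(C/0.5803) = 0.8728
rotate P by −φ2: (0.0212, 0.0368, -0.5599)
  A cos θ + B sin θ = C:  0.0887·cos θ + -0.5599·sin θ = -0.2920
  √(A²+B²)=0.5669;  θ2 = -1.4136+2.1119 ≈ 0.6983
φ3=240.0° → target in arm frame (0.0213, -0.0368)
  A cos θ + B sin θ = C:  0.0887·cos θ + -0.5599·sin θ = -0.2920
  θ3 = atan2(B,A) + arccos(C/0.5669) = 0.6983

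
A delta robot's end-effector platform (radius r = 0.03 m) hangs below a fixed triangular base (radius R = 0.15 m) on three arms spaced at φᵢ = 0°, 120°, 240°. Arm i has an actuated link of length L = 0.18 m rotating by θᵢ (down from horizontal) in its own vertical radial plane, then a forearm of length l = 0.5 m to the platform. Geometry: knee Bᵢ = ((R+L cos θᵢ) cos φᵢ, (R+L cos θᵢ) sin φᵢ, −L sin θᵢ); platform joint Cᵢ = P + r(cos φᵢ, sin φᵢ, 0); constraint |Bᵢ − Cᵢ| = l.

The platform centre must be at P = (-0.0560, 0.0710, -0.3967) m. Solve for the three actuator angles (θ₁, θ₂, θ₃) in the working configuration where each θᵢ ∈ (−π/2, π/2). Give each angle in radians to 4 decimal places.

φ1=0.0° → target in arm frame (-0.0560, 0.0710)
  A=0.1760, B=-0.3967, C=(l²−L²−A²−y'²−z²)/(2L)=0.0673
  γ=atan2(-0.3967,0.1760)=-1.1532;  ψ=arccos(0.1550)=1.4152;  θ1=γ+ψ≈0.2620
arm 2 (φ=120.0°): x'=0.0895, y'=0.0130
  A cos θ + B sin θ = C:  0.0305·cos θ + -0.3967·sin θ = 0.1642
  γ=atan2(-0.3967,0.0305)=-1.4940;  ψ=arccos(0.4128)=1.1453;  θ2=γ+ψ≈-0.3488
rotate P by −φ3: (-0.0335, -0.0840, -0.3967)
  A cos θ + B sin θ = C:  0.1535·cos θ + -0.3967·sin θ = 0.0823
  θ3 = atan2(B,A) + arccos(C/0.4254) = 0.1745

θ₁ = 0.2620, θ₂ = -0.3488, θ₃ = 0.1745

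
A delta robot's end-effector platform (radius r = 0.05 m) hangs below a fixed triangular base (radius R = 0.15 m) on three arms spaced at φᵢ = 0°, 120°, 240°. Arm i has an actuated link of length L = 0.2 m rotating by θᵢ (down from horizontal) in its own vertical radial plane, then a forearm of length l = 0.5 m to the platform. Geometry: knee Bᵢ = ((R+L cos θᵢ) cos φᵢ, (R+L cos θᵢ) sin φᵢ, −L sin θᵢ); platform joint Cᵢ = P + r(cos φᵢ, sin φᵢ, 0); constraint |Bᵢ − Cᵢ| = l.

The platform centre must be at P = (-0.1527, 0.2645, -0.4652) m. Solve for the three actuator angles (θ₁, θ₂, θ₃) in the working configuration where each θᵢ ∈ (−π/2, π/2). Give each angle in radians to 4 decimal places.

rotate P by −φ1: (-0.1527, 0.2645, -0.4652)
  e−x'=0.2527;  (l²−L²−(e−x')²−y'²−z²)/2L = -0.3506
  θ1 = atan2(B,A) + arccos(C/0.5294) = 1.2214
rotate P by −φ2: (0.3054, 0.0000, -0.4652)
  A=-0.2054, B=-0.4652, C=(l²−L²−A²−y'²−z²)/(2L)=-0.1215
  γ=atan2(-0.4652,-0.2054)=-1.9866;  ψ=arccos(-0.2390)=1.8121;  θ2=γ+ψ≈-0.1745
rotate P by −φ3: (-0.1527, -0.2645, -0.4652)
  e−x'=0.2527;  (l²−L²−(e−x')²−y'²−z²)/2L = -0.3506
  γ=atan2(-0.4652,0.2527)=-1.0732;  ψ=arccos(-0.6622)=2.2946;  θ3=γ+ψ≈1.2214

θ₁ = 1.2214, θ₂ = -0.1745, θ₃ = 1.2214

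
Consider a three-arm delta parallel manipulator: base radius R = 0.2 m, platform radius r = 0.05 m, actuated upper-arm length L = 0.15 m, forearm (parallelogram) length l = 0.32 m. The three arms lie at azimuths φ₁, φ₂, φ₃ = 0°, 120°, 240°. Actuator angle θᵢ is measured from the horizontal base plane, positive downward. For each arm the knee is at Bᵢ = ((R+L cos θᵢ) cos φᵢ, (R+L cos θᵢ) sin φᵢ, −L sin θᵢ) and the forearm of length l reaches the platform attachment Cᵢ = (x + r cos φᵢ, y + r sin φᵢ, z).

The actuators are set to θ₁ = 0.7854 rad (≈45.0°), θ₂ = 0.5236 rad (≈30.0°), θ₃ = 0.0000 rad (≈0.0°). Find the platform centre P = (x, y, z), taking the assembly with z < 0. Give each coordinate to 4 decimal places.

φ1=0.0°: virtual centre (0.2561, 0.0000, -0.1061), radius l
arm 2 at φ=120.0°: ρ2 = 0.2799;  centre 2 = (-0.1400, 0.2424, -0.0750)
arm 3 at φ=240.0°: ρ3 = 0.3000;  centre 3 = (-0.1500, -0.2598, 0.0000)
|centre ₂|²−|centre ₁|² = 0.0072;  |centre ₃|²−|centre ₁|² = 0.0132
[-0.7920 0.4848 0.0621]·P = 0.0072;  [-0.8121 -0.5196 0.2121]·P = 0.0132
Cramer: x(z) = -0.0125+0.1678z;  y(z) = -0.0058+0.1460z
into |P−centre ₁|² = l²: 1.0495z² + 0.1203z + -0.0190 = 0;  Δ = 0.0941;  z = -0.2034 or 0.0888 → z<0 root = -0.2034
x = -0.0467, y = -0.0355

(-0.0467, -0.0355, -0.2034)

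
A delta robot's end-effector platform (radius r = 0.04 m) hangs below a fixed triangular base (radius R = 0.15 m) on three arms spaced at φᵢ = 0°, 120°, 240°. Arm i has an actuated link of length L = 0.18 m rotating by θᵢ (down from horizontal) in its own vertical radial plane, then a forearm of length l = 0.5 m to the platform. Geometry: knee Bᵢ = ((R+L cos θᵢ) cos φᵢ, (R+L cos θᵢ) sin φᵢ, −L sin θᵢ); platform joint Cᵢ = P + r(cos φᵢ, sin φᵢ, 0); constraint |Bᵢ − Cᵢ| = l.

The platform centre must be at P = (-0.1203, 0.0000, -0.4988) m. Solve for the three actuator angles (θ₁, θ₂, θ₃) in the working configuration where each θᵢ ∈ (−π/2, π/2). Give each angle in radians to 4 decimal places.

rotate P by −φ1: (-0.1203, 0.0000, -0.4988)
  e−x'=0.2303;  (l²−L²−(e−x')²−y'²−z²)/2L = -0.2340
  γ=atan2(-0.4988,0.2303)=-1.1382;  ψ=arccos(-0.4259)=2.0108;  θ1=γ+ψ≈0.8725
arm 2 (φ=120.0°): x'=0.0601, y'=0.1042
  e−x'=0.0499;  (l²−L²−(e−x')²−y'²−z²)/2L = -0.1237
  √(A²+B²)=0.5013;  θ2 = -1.4712+1.8202 ≈ 0.3490
arm 3 (φ=240.0°): x'=0.0602, y'=-0.1042
  A=0.0498, B=-0.4988, C=(l²−L²−A²−y'²−z²)/(2L)=-0.1237
  γ=atan2(-0.4988,0.0498)=-1.4712;  ψ=arccos(-0.2468)=1.8202;  θ3=γ+ψ≈0.3490

θ₁ = 0.8725, θ₂ = 0.3490, θ₃ = 0.3490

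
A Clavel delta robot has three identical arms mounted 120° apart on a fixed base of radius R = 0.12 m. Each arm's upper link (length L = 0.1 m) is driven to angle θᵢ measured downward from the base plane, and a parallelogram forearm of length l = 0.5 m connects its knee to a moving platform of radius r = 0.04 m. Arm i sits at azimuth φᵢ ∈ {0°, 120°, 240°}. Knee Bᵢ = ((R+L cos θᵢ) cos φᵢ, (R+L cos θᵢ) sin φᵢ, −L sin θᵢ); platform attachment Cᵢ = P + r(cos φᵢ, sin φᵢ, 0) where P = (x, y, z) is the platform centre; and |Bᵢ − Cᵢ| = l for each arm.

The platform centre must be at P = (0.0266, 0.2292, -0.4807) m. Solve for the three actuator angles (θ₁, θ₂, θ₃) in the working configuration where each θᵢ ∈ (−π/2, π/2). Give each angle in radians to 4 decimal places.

θ₁ = 0.6116, θ₂ = 0.0004, θ₃ = 1.3970

φ1=0.0° → target in arm frame (0.0266, 0.2292)
  A=0.0534, B=-0.4807, C=(l²−L²−A²−y'²−z²)/(2L)=-0.2323
  √(A²+B²)=0.4837;  θ1 = -1.4602+2.0718 ≈ 0.6116
arm 2 (φ=120.0°): x'=0.1852, y'=-0.1376
  A=-0.1052, B=-0.4807, C=(l²−L²−A²−y'²−z²)/(2L)=-0.1054
  √(A²+B²)=0.4921;  θ2 = -1.7862+1.7867 ≈ 0.0004
φ3=240.0° → target in arm frame (-0.2118, -0.0916)
  e−x'=0.2918;  (l²−L²−(e−x')²−y'²−z²)/2L = -0.4230
  γ=atan2(-0.4807,0.2918)=-1.0252;  ψ=arccos(-0.7522)=2.4222;  θ3=γ+ψ≈1.3970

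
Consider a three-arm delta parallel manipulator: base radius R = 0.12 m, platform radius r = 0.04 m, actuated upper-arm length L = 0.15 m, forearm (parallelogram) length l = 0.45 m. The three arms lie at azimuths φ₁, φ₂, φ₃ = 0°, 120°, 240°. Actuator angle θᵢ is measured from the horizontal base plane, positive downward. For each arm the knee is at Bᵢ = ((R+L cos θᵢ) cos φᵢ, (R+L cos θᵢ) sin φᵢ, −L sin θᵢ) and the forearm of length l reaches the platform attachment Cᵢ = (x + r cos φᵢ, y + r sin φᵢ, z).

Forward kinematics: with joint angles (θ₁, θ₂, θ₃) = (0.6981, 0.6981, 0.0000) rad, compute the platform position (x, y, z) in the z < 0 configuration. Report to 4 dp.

O1 = (0.1949·cos0.0°, 0.1949·sin0.0°, -0.0964) = (0.1949, 0.0000, -0.0964)
arm 2 at φ=120.0°: (R−r)+L cos θ2 = 0.1949;  O2 = (-0.0975, 0.1688, -0.0964)
φ3=240.0°: virtual centre (-0.1150, -0.1992, 0.0000), radius l
eliminate P² terms by subtracting sphere 1 from 2 and 3
[-0.5847 0.3376 0.0000]·P = 0.0000;  [-0.6198 -0.3984 0.1928]·P = 0.0056
det = 0.4422;  x = -0.0043+0.1472z,  y = -0.0074+0.2550z
sphere 1 gives Az²+Bz+C=0 with A=1.0867, B=0.1304, C=-0.1535;  B²−4AC=0.6841;  roots -0.4406, 0.3206;  negative root z = -0.4406
x = -0.0691, y = -0.1198

(-0.0691, -0.1198, -0.4406)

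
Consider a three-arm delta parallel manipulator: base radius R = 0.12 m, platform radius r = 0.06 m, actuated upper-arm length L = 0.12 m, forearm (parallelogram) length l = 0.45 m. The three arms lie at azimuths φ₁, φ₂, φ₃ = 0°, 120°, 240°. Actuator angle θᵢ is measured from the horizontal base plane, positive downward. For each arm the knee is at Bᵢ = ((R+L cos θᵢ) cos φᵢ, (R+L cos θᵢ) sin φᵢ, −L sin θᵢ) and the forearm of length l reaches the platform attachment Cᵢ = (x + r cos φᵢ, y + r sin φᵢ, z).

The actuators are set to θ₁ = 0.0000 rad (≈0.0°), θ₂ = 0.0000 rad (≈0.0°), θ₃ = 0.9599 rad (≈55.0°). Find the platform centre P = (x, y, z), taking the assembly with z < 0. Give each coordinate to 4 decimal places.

φ1=0.0°: virtual centre (0.1800, 0.0000, 0.0000), radius l
centre 2 = (0.1800·cos120.0°, 0.1800·sin120.0°, 0.0000) = (-0.0900, 0.1559, 0.0000)
centre 3 = (0.1288·cos240.0°, 0.1288·sin240.0°, -0.0983) = (-0.0644, -0.1116, -0.0983)
subtract pairs → two planes through P
[-0.5400 0.3118 0.0000]·P = 0.0000;  [-0.4888 -0.2231 -0.1966]·P = -0.0061
det = 0.2729;  x = 0.0070+-0.2246z,  y = 0.0121+-0.3890z
sphere 1 gives Az²+Bz+C=0 with A=1.2018, B=0.0682, C=-0.1724;  B²−4AC=0.8335;  roots -0.4082, 0.3515;  negative root z = -0.4082
x = 0.0987, y = 0.1710

(0.0987, 0.1710, -0.4082)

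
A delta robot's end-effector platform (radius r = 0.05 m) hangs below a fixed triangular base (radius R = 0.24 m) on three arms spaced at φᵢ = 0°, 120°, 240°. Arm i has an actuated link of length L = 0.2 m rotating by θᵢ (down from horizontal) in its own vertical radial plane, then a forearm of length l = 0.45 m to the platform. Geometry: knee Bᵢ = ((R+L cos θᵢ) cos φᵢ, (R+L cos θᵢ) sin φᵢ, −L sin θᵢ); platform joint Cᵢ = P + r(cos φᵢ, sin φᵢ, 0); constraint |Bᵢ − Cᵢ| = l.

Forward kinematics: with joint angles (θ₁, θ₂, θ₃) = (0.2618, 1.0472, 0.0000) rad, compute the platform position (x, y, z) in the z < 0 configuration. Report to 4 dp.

(0.0451, -0.1299, -0.3188)

arm 1 at φ=0.0°: e+L cos θ1 = 0.3832;  S1 = (0.3832, 0.0000, -0.0518)
S2 = (0.2900·cos120.0°, 0.2900·sin120.0°, -0.1732) = (-0.1450, 0.2511, -0.1732)
φ3=240.0°: virtual centre (-0.1950, -0.3377, 0.0000), radius l
eliminate P² terms by subtracting sphere 1 from 2 and 3
[-1.0564 0.5023 -0.2429]·P = -0.0354;  [-1.1564 -0.6755 0.1035]·P = 0.0026
Cramer: x(z) = 0.0175-0.0866z;  y(z) = -0.0337+0.3015z
sphere 1 gives Az²+Bz+C=0 with A=1.0984, B=0.1465, C=-0.0649;  B²−4AC=0.3068;  roots -0.3188, 0.1854;  negative root z = -0.3188
x = 0.0451, y = -0.1299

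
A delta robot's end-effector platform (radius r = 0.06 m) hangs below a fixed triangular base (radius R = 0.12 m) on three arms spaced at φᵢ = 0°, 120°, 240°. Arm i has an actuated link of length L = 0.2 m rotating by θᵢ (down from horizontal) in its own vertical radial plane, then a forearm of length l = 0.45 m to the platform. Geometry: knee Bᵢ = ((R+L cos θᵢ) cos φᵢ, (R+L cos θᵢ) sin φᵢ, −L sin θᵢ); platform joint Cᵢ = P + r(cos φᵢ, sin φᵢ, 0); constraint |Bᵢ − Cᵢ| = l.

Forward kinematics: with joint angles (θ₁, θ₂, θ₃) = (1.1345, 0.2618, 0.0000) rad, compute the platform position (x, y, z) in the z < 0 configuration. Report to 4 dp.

arm 1 at φ=0.0°: (R−r)+L cos θ1 = 0.1445;  centre 1 = (0.1445, 0.0000, -0.1813)
centre 2 = (0.2532·cos120.0°, 0.2532·sin120.0°, -0.0518) = (-0.1266, 0.2193, -0.0518)
arm 3 at φ=240.0°: (R−r)+L cos θ3 = 0.2600;  centre 3 = (-0.1300, -0.2252, 0.0000)
subtract pairs → two planes through P
linear system: -0.5422x+0.4385y = 0.0130−0.2590z; -0.5490x+-0.4503y = 0.0139−0.3625z
Cramer: x(z) = -0.0246+0.5683z;  y(z) = -0.0007+0.1121z
sphere 1 gives Az²+Bz+C=0 with A=1.3356, B=0.1701, C=-0.1410;  B²−4AC=0.7823;  roots -0.3948, 0.2675;  negative root z = -0.3948
x = -0.2490, y = -0.0450

(-0.2490, -0.0450, -0.3948)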